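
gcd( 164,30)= 2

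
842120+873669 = 1715789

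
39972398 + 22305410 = 62277808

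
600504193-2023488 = 598480705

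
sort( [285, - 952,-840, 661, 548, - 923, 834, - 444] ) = [ - 952,-923, - 840, - 444 , 285, 548, 661, 834 ] 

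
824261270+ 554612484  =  1378873754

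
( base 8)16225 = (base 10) 7317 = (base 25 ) bhh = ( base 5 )213232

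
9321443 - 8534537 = 786906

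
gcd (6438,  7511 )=1073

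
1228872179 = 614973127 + 613899052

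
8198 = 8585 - 387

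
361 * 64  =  23104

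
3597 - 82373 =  - 78776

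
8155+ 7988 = 16143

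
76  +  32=108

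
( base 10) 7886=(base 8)17316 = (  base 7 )31664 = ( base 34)6rw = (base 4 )1323032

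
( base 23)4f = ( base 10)107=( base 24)4b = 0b1101011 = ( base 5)412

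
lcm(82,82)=82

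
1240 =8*155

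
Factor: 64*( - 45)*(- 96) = 2^11*3^3 *5^1 = 276480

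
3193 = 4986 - 1793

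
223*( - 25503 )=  - 5687169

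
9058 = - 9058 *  ( - 1 )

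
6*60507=363042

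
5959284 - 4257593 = 1701691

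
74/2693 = 74/2693= 0.03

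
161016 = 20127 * 8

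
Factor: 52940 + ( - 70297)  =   - 17357= - 17^1*1021^1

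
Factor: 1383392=2^5*17^1 * 2543^1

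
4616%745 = 146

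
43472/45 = 966+ 2/45 =966.04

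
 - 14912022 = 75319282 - 90231304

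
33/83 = 33/83 = 0.40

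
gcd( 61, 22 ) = 1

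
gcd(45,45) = 45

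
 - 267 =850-1117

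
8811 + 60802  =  69613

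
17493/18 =5831/6= 971.83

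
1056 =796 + 260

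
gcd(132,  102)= 6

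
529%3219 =529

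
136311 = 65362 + 70949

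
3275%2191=1084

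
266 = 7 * 38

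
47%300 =47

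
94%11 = 6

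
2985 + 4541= 7526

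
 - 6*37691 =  - 226146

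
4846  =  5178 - 332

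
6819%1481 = 895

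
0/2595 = 0 = 0.00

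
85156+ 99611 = 184767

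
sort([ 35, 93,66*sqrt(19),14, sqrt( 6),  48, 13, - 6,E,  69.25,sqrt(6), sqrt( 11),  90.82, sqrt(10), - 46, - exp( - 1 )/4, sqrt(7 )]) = [ - 46, - 6, - exp( - 1) /4, sqrt( 6 ), sqrt(6 ),sqrt( 7),  E, sqrt(  10 ),sqrt(11),13,14, 35 , 48 , 69.25, 90.82,93, 66* sqrt(19 )]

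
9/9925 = 9/9925 = 0.00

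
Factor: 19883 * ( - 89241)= - 3^1 * 59^1*151^1 * 197^1*337^1 = - 1774378803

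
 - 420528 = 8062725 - 8483253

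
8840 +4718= 13558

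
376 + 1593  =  1969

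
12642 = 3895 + 8747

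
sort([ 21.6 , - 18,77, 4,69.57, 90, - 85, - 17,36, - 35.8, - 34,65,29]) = [ - 85, - 35.8, - 34, - 18,  -  17,4,21.6, 29,36,65,69.57,77,90]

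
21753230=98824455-77071225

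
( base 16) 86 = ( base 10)134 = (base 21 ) 68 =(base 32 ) 46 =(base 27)4Q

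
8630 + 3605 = 12235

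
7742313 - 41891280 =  - 34148967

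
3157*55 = 173635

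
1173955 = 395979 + 777976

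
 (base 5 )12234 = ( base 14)4b6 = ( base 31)ue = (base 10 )944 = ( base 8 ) 1660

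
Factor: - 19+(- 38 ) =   -  57 = - 3^1*19^1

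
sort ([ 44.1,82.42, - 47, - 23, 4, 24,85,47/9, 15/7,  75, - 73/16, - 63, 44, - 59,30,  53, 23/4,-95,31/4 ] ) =[ - 95 ,-63,- 59, - 47, -23, - 73/16,15/7, 4,47/9,23/4,31/4,  24,30,44,44.1,53,75, 82.42,85] 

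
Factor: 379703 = 379703^1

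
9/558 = 1/62 = 0.02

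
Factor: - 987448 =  - 2^3 * 7^2 * 11^1*229^1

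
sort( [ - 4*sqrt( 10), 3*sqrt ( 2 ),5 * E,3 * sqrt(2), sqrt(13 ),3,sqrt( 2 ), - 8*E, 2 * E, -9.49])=[  -  8 *E, - 4 * sqrt(10), - 9.49,sqrt(2),3, sqrt (13 ), 3* sqrt( 2 ),  3 *sqrt(2 ), 2 *E, 5* E]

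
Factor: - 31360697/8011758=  - 2^ ( - 1 )*3^( - 1 )*19^1*37^( - 1)*151^( - 1 )*239^ ( - 1) * 1650563^1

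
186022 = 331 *562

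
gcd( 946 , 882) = 2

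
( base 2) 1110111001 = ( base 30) 11N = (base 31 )un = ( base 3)1022022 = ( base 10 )953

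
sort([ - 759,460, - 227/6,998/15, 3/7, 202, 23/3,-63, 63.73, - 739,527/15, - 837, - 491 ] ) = [ -837, - 759, - 739, - 491,-63, - 227/6, 3/7, 23/3,  527/15,63.73,998/15, 202, 460 ] 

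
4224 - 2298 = 1926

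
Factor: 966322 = 2^1*7^1*23^1*3001^1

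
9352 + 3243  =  12595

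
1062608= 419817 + 642791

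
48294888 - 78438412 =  - 30143524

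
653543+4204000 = 4857543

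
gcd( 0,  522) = 522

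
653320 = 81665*8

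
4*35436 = 141744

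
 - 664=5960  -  6624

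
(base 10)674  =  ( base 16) 2a2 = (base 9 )828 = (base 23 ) 167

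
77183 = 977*79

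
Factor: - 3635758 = -2^1*7^1*259697^1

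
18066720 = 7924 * 2280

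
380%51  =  23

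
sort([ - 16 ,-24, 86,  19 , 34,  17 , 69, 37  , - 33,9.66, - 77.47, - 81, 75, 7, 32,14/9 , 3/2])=[ - 81, - 77.47 , - 33,  -  24,  -  16,  3/2,14/9,  7, 9.66,17,19,  32,34,  37,  69,75,86]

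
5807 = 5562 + 245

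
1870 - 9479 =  - 7609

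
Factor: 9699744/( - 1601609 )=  - 2^5  *3^1*23^2*191^1*1601609^( - 1)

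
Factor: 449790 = 2^1*3^1*5^1*11^1 * 29^1 * 47^1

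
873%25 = 23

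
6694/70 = 3347/35  =  95.63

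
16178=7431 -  -8747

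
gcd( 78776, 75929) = 1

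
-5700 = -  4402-1298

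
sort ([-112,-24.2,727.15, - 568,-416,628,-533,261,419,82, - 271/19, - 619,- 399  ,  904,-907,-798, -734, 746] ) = [  -  907 , - 798 ,-734, - 619, -568,-533, - 416,  -  399, - 112,-24.2 , - 271/19,82,261,419  ,  628,727.15, 746, 904] 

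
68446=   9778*7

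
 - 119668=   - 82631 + - 37037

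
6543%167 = 30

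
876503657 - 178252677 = 698250980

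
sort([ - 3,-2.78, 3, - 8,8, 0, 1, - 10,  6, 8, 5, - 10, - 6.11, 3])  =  [ - 10, - 10 , - 8, - 6.11, - 3, - 2.78, 0, 1 , 3, 3, 5, 6, 8,8 ]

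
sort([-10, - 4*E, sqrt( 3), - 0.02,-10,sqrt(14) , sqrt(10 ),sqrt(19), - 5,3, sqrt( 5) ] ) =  [  -  4*E, - 10, - 10,-5 , - 0.02,sqrt (3 ), sqrt(5),3, sqrt(10), sqrt( 14) , sqrt(19)] 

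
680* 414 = 281520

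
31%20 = 11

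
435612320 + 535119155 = 970731475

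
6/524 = 3/262 = 0.01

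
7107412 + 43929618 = 51037030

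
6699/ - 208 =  - 33 + 165/208 =- 32.21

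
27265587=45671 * 597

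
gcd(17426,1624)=2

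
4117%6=1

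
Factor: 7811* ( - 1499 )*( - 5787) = 3^2*73^1*107^1*643^1 * 1499^1  =  67758183243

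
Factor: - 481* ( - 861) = 414141 = 3^1*7^1*13^1*37^1 * 41^1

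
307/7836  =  307/7836  =  0.04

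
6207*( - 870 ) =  - 5400090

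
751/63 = 751/63 = 11.92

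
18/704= 9/352= 0.03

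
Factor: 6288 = 2^4*3^1*131^1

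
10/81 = 10/81= 0.12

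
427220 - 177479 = 249741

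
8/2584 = 1/323 = 0.00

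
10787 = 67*161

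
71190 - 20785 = 50405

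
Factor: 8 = 2^3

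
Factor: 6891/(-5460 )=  - 2297/1820 = - 2^( - 2 )*5^( - 1 )*7^( - 1)*13^(-1)*2297^1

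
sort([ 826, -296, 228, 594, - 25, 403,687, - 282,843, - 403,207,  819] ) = [ - 403, - 296 , - 282 , - 25,207,228, 403, 594,687, 819,826, 843] 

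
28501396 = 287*99308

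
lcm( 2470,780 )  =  14820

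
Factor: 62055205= 5^1*12411041^1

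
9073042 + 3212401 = 12285443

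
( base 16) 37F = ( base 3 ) 1020011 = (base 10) 895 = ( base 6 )4051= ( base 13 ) 53b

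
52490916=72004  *729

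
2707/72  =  2707/72=   37.60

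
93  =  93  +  0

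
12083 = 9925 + 2158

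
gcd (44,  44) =44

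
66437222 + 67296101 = 133733323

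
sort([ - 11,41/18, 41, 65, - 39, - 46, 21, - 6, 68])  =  [ - 46, - 39 ,-11, - 6,41/18,21 , 41, 65,68]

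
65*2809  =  182585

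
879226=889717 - 10491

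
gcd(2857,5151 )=1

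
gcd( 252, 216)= 36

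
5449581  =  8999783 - 3550202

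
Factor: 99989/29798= 2^(  -  1 )*47^( - 1 )*317^( - 1)*99989^1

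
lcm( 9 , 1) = 9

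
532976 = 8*66622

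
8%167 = 8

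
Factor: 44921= 29^1*1549^1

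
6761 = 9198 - 2437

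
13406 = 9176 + 4230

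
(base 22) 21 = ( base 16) 2d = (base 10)45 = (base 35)1A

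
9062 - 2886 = 6176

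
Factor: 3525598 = 2^1*349^1*5051^1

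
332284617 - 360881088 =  - 28596471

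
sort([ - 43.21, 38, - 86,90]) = [ - 86, - 43.21 , 38, 90] 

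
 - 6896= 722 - 7618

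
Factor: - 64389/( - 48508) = 2^( - 2 )*3^1*13^2*67^( -1) * 127^1*181^( - 1) 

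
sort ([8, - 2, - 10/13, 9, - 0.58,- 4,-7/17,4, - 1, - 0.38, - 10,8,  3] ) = [-10,-4, - 2, - 1, - 10/13, - 0.58, - 7/17, - 0.38, 3, 4, 8 , 8 , 9 ] 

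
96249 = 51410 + 44839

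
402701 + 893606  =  1296307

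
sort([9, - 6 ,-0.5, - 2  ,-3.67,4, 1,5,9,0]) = [ - 6,-3.67, - 2, - 0.5,0, 1, 4, 5, 9, 9]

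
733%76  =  49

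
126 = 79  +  47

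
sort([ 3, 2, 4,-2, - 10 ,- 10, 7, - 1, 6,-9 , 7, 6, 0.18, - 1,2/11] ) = [ - 10,-10, - 9, - 2, - 1,-1, 0.18  ,  2/11, 2, 3,4,6,6, 7, 7]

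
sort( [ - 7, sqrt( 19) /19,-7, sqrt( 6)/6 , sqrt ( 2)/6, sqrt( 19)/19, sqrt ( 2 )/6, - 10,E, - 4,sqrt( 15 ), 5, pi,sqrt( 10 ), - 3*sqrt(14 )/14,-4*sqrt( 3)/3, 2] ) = [ - 10, - 7,  -  7,- 4, - 4 * sqrt( 3)/3, - 3*sqrt( 14)/14,sqrt( 19 )/19,  sqrt(19)/19, sqrt( 2 )/6, sqrt(2)/6, sqrt( 6 ) /6,2,E,pi, sqrt( 10),sqrt( 15),5] 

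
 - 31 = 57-88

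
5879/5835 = 1 + 44/5835 = 1.01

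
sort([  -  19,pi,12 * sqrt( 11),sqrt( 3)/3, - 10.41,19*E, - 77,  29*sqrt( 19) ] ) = [ - 77, - 19,  -  10.41,  sqrt(3) /3, pi,12*sqrt( 11), 19*E, 29*sqrt( 19)] 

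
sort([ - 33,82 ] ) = [ -33,82 ] 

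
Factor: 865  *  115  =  5^2*23^1*173^1 = 99475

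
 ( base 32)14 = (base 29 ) 17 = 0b100100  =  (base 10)36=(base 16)24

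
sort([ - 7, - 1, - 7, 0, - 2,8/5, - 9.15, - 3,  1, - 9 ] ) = [ - 9.15, - 9, - 7, - 7,-3 , - 2,-1,0,1,8/5]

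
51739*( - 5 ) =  - 258695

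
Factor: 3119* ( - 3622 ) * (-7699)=2^1*1811^1*3119^1 * 7699^1 = 86975741582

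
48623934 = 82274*591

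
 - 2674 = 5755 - 8429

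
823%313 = 197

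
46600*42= 1957200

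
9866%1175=466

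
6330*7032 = 44512560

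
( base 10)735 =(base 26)127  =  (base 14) 3A7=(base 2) 1011011111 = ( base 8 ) 1337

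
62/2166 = 31/1083 = 0.03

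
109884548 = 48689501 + 61195047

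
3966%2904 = 1062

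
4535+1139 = 5674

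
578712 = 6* 96452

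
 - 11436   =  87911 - 99347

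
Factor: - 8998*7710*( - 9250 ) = 2^3 *3^1*5^4 * 11^1*37^1*257^1*409^1 = 641714865000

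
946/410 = 2  +  63/205=2.31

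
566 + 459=1025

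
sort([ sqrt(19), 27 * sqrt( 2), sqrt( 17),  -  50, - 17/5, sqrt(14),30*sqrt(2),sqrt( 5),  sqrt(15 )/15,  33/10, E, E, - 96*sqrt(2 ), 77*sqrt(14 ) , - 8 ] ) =[ - 96*sqrt(2 ), - 50 , -8, - 17/5,sqrt( 15)/15 , sqrt(5),E, E, 33/10,sqrt( 14 ),sqrt(17),sqrt(19), 27*sqrt (2), 30*sqrt( 2 ),77*sqrt(14 ) ]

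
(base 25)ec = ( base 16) 16A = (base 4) 11222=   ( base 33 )aw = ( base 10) 362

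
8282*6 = 49692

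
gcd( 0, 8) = 8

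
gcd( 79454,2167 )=1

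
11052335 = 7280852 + 3771483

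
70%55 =15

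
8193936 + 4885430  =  13079366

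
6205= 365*17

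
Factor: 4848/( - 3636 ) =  - 4/3 = -2^2*3^( - 1 )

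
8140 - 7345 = 795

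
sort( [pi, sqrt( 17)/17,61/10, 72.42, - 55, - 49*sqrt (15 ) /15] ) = [  -  55, - 49*sqrt(15 ) /15,sqrt(17)/17,pi,61/10,72.42] 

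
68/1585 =68/1585 = 0.04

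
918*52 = 47736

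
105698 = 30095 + 75603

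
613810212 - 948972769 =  - 335162557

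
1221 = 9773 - 8552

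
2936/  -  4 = -734+0/1 = - 734.00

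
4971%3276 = 1695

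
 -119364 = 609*( -196 )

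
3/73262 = 3/73262 =0.00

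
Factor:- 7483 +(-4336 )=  -53^1*223^1  =  - 11819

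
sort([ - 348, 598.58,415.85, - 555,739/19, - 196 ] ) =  [ - 555, - 348, - 196 , 739/19, 415.85 , 598.58 ]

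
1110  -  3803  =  - 2693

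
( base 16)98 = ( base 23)6e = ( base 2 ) 10011000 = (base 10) 152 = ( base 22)6K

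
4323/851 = 5+ 68/851 = 5.08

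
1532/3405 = 1532/3405 =0.45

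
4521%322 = 13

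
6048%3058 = 2990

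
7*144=1008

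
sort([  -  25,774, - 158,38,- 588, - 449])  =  [-588, - 449,-158, -25, 38, 774] 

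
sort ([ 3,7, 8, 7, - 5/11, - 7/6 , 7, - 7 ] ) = [ - 7, - 7/6, - 5/11 , 3, 7 , 7, 7, 8 ] 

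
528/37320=22/1555 = 0.01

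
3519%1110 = 189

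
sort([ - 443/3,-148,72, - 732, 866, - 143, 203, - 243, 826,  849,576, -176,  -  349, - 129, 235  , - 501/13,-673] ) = [ - 732 , -673,-349,-243,-176, - 148, - 443/3,-143, - 129, - 501/13, 72, 203,235 , 576,  826,  849,866 ]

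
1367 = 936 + 431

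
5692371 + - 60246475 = - 54554104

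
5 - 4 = 1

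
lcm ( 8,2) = 8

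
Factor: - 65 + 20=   -  45 = - 3^2 * 5^1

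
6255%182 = 67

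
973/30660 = 139/4380 = 0.03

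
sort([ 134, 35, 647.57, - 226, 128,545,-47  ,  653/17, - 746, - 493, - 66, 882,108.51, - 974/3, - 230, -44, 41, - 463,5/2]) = [ - 746,-493 , - 463, - 974/3, - 230,-226, - 66, - 47,-44, 5/2, 35 , 653/17 , 41, 108.51,128,134, 545 , 647.57,882]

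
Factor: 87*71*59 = 3^1*29^1*59^1*71^1 = 364443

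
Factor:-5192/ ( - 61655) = 2^3*5^( - 1)*19^( - 1) = 8/95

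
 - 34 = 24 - 58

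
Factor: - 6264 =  - 2^3*3^3*29^1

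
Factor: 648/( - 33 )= -2^3 * 3^3*11^( - 1) = -216/11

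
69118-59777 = 9341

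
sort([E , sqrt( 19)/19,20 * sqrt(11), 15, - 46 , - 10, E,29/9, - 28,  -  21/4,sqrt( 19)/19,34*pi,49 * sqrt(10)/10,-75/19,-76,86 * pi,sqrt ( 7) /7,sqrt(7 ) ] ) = [ - 76, - 46,  -  28,  -  10, - 21/4, - 75/19,sqrt( 19 ) /19,sqrt (19)/19, sqrt( 7 ) /7 , sqrt(7 ),E,E, 29/9, 15,49 * sqrt( 10 ) /10, 20*sqrt( 11), 34* pi, 86 * pi ]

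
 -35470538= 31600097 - 67070635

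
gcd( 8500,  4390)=10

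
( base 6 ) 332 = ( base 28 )4G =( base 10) 128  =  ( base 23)5d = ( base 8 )200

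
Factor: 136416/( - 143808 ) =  - 2^( - 1 )*7^1 *29^1 * 107^(-1)  =  - 203/214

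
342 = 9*38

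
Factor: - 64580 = - 2^2*5^1*3229^1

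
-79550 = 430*(-185)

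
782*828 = 647496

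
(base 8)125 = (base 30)2p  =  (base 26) 37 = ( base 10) 85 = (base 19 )49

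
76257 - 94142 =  - 17885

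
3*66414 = 199242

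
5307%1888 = 1531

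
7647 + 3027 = 10674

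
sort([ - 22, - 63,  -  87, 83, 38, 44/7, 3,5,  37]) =[ - 87,- 63, - 22,3, 5, 44/7 , 37, 38, 83 ]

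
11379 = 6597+4782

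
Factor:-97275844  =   - 2^2 * 24318961^1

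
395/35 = 79/7 = 11.29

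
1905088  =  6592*289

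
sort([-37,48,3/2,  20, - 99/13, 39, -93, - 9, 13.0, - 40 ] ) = [ - 93,-40,-37,- 9, - 99/13,3/2, 13.0,20,39 , 48]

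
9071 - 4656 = 4415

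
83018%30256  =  22506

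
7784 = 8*973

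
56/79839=56/79839= 0.00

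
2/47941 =2/47941 = 0.00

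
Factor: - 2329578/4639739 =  - 2^1*3^2 * 13^(- 1 )*17^1*23^1 * 29^( - 1 )*31^( - 1)*  331^1*397^( - 1 )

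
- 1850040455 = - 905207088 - 944833367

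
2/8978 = 1/4489 = 0.00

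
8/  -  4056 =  - 1/507 = -0.00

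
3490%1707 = 76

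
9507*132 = 1254924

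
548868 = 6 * 91478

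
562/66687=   562/66687 = 0.01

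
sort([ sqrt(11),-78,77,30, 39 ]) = [ - 78,sqrt( 11 ),30,39,77]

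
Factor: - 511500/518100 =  - 5^1 * 31^1 * 157^( - 1) = - 155/157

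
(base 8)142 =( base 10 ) 98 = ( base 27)3h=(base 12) 82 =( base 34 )2U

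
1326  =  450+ 876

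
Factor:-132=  - 2^2*3^1 * 11^1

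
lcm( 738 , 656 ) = 5904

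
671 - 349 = 322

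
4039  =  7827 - 3788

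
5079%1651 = 126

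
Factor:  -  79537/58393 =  - 58393^( - 1)*79537^1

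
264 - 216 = 48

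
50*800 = 40000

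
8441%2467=1040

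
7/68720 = 7/68720 = 0.00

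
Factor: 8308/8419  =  2^2*31^1*67^1*8419^( - 1)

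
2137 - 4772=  - 2635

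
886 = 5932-5046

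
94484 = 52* 1817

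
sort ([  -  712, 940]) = [- 712,940 ]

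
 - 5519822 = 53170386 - 58690208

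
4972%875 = 597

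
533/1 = 533=533.00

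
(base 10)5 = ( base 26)5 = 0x5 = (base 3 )12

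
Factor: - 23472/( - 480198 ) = 2^3 * 3^1*491^(-1 ) = 24/491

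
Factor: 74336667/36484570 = 2^ ( - 1 )*3^1*5^( - 1 )*23^2*31^1*79^ ( - 1 )*1511^1*46183^( - 1 )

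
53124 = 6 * 8854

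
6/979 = 6/979 = 0.01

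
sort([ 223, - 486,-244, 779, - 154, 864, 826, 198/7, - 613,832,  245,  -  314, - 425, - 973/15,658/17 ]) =[  -  613,-486,-425, - 314,  -  244, - 154, - 973/15, 198/7,658/17,223,245, 779,826,832,864 ]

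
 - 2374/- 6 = 395 + 2/3 = 395.67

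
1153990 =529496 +624494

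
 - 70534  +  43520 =-27014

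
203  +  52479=52682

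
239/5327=239/5327 = 0.04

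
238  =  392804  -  392566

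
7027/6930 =1 + 97/6930 = 1.01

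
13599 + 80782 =94381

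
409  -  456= - 47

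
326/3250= 163/1625  =  0.10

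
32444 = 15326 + 17118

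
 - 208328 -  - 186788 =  - 21540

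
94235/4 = 94235/4 = 23558.75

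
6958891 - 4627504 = 2331387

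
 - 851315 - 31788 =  - 883103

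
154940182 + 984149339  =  1139089521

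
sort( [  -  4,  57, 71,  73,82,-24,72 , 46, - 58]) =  [- 58  ,-24, - 4, 46, 57,71, 72, 73, 82 ]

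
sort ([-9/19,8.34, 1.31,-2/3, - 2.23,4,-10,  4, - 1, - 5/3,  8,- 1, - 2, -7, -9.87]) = [-10, - 9.87,-7, - 2.23, - 2, - 5/3 ,  -  1, - 1, - 2/3, - 9/19,1.31 , 4,4,8, 8.34]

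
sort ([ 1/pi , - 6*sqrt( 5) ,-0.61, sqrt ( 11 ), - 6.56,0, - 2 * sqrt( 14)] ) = [ - 6*sqrt( 5),  -  2*sqrt(14), - 6.56 , - 0.61,0, 1/pi, sqrt (11) ] 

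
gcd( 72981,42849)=81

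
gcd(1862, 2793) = 931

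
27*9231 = 249237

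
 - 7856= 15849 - 23705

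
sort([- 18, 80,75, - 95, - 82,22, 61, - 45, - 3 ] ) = [ - 95,-82, - 45, - 18,-3 , 22,  61 , 75,80] 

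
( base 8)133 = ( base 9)111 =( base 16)5B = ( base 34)2N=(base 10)91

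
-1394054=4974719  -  6368773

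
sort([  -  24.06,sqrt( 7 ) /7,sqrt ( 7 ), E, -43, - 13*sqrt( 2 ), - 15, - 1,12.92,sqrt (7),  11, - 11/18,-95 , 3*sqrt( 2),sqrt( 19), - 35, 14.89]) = [  -  95, - 43, - 35, - 24.06,-13*sqrt(2), - 15, - 1, - 11/18,sqrt (7)/7,sqrt( 7 ),sqrt( 7),E,3*sqrt( 2 ) , sqrt( 19 ),  11,12.92,14.89]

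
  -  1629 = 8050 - 9679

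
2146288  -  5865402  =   - 3719114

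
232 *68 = 15776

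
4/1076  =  1/269 = 0.00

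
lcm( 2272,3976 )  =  15904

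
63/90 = 7/10 = 0.70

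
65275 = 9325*7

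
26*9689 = 251914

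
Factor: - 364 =-2^2*7^1 * 13^1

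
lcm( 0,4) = 0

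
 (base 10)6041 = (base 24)ABH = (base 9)8252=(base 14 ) 22B7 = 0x1799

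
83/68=83/68 = 1.22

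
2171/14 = 2171/14 = 155.07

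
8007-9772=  - 1765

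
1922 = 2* 961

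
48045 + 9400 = 57445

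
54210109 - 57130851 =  - 2920742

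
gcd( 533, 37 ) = 1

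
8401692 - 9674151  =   - 1272459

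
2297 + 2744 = 5041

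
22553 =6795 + 15758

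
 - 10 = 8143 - 8153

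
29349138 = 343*85566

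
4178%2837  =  1341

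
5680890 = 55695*102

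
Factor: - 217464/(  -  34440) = 5^ ( - 1) * 7^( - 1 )*13^1 * 17^1 = 221/35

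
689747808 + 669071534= 1358819342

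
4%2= 0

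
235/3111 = 235/3111 = 0.08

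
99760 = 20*4988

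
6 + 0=6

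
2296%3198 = 2296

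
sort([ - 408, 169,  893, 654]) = [ - 408,  169,654, 893]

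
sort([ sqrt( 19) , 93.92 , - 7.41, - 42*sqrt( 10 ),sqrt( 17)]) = [ - 42*sqrt( 10),-7.41,sqrt( 17 ),sqrt (19 ),93.92] 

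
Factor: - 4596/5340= - 5^( - 1)*89^ (-1)*383^1 = -  383/445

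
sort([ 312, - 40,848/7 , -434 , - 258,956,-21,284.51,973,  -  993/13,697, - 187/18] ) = [ - 434, - 258, - 993/13,-40, - 21, - 187/18, 848/7,  284.51,312, 697, 956, 973 ] 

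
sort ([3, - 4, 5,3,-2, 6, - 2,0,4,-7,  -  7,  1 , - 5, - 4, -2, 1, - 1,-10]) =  [-10,  -  7, - 7, - 5,-4, - 4, - 2,-2,-2, - 1, 0, 1,1,3, 3, 4,5, 6 ] 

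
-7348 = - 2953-4395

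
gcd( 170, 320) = 10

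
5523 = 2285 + 3238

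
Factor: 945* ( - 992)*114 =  -106868160 = -2^6 * 3^4*5^1*7^1*19^1*31^1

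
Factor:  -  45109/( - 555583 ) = 79/973 = 7^(-1)*79^1*139^(  -  1)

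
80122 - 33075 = 47047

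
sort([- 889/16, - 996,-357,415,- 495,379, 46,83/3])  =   [  -  996, - 495, - 357, - 889/16,83/3,  46 , 379,415]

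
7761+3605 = 11366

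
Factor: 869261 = 17^1*51133^1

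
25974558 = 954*27227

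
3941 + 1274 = 5215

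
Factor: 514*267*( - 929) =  - 127494102  =  - 2^1*3^1*89^1*257^1*929^1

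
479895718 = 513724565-33828847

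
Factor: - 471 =-3^1*157^1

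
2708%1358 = 1350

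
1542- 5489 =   -  3947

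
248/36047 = 248/36047 = 0.01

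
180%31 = 25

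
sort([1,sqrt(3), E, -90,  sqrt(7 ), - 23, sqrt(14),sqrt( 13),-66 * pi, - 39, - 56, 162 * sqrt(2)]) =[  -  66* pi, - 90,-56, - 39, -23  ,  1,sqrt( 3),sqrt( 7), E,  sqrt( 13),sqrt( 14 ) , 162*sqrt( 2)]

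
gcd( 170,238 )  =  34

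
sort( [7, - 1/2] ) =[ - 1/2, 7]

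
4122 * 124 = 511128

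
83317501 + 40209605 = 123527106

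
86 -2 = 84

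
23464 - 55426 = -31962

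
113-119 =- 6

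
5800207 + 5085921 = 10886128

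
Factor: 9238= 2^1 * 31^1*149^1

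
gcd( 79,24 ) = 1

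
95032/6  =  47516/3 = 15838.67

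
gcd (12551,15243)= 1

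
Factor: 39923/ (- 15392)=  - 2^( - 5 )*83^1= - 83/32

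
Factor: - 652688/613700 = -2^2*5^( - 2)* 17^( - 1)*113^1= - 452/425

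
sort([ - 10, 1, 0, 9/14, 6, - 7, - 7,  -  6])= [-10, - 7, - 7, - 6,0 , 9/14 , 1, 6]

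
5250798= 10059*522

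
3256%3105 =151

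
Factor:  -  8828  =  -2^2*2207^1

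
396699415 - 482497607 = -85798192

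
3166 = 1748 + 1418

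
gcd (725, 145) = 145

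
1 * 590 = 590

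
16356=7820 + 8536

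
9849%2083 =1517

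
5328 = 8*666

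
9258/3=3086= 3086.00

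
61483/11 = 61483/11 = 5589.36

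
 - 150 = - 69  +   - 81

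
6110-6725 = -615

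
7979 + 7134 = 15113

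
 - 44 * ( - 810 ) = 35640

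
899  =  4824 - 3925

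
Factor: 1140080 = 2^4*5^1 * 14251^1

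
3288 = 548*6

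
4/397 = 4/397= 0.01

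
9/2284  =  9/2284 = 0.00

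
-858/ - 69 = 12+10/23 = 12.43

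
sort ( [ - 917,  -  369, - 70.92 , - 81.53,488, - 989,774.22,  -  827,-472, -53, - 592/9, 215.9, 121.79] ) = [-989,-917,- 827, - 472,-369, - 81.53,  -  70.92,  -  592/9 , - 53, 121.79, 215.9, 488,774.22] 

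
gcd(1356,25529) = 1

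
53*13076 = 693028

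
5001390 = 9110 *549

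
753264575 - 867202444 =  - 113937869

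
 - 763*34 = -25942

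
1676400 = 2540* 660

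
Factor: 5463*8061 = 44037243 = 3^3*607^1*2687^1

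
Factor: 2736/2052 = 4/3=2^2*3^ ( - 1) 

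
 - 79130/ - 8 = 9891 + 1/4= 9891.25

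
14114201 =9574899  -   - 4539302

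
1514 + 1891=3405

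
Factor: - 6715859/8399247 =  - 3^(-1) * 2799749^(  -  1)*6715859^1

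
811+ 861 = 1672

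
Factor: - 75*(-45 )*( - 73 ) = -3^3 * 5^3*73^1 = - 246375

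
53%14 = 11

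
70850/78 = 2725/3 = 908.33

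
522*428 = 223416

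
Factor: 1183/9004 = 2^( - 2) *7^1*13^2*2251^( - 1 )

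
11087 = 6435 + 4652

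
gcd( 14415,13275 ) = 15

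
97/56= 97/56= 1.73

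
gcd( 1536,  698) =2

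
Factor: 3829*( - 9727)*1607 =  - 7^1*71^1*137^1*547^1*1607^1 = -59852205581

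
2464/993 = 2  +  478/993 = 2.48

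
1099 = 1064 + 35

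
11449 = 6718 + 4731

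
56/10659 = 56/10659 = 0.01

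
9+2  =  11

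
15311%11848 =3463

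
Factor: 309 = 3^1 * 103^1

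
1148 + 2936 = 4084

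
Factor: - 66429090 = -2^1 *3^2*5^1*7^1*13^1*8111^1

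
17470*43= 751210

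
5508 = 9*612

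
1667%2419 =1667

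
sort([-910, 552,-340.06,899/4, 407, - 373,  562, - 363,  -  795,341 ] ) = [  -  910, - 795, - 373 ,- 363,  -  340.06 , 899/4 , 341, 407, 552 , 562]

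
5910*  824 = 4869840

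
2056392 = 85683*24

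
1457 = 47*31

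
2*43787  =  87574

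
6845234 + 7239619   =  14084853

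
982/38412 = 491/19206= 0.03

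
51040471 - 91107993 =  - 40067522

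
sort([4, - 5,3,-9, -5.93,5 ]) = [- 9,-5.93, - 5,3,4,5]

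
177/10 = 17 + 7/10 = 17.70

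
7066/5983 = 7066/5983=1.18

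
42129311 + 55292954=97422265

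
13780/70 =1378/7  =  196.86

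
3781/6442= 3781/6442= 0.59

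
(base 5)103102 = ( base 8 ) 6707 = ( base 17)c38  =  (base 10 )3527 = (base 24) 62N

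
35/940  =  7/188 = 0.04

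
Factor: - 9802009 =-7^2*200041^1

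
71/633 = 71/633 = 0.11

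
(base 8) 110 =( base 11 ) 66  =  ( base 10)72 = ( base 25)2m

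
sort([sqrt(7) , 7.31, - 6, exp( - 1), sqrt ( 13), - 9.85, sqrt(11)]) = [ - 9.85,-6,exp( - 1), sqrt( 7), sqrt(11 ), sqrt( 13), 7.31]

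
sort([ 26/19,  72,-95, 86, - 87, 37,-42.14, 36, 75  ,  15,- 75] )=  [-95, - 87,-75, -42.14,26/19, 15,36,37, 72,75, 86]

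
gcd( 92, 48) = 4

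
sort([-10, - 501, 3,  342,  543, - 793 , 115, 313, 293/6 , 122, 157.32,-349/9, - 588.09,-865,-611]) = [-865,-793,  -  611, - 588.09,-501, - 349/9, - 10, 3, 293/6, 115, 122,  157.32 , 313, 342, 543 ]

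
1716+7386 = 9102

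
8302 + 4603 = 12905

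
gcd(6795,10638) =9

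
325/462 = 325/462 = 0.70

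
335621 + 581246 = 916867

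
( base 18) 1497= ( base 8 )16201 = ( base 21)GBA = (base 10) 7297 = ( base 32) 741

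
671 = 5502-4831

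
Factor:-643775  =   - 5^2*11^1*2341^1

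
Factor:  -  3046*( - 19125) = 2^1*3^2*5^3*17^1*1523^1 = 58254750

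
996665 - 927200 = 69465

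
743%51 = 29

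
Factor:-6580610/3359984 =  - 3290305/1679992  =  - 2^( - 3)*5^1*373^(-1)*439^1* 563^(-1)*1499^1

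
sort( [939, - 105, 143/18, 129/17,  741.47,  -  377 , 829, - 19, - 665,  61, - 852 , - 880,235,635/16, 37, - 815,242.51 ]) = [ - 880, - 852, - 815, - 665,- 377, - 105, - 19 , 129/17, 143/18, 37 , 635/16,  61,235,242.51,741.47, 829,  939] 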